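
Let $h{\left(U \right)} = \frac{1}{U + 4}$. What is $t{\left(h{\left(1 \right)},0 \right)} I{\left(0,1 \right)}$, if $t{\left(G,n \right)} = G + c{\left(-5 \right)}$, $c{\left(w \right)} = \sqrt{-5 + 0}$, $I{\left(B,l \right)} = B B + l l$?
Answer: $\frac{1}{5} + i \sqrt{5} \approx 0.2 + 2.2361 i$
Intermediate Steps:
$I{\left(B,l \right)} = B^{2} + l^{2}$
$c{\left(w \right)} = i \sqrt{5}$ ($c{\left(w \right)} = \sqrt{-5} = i \sqrt{5}$)
$h{\left(U \right)} = \frac{1}{4 + U}$
$t{\left(G,n \right)} = G + i \sqrt{5}$
$t{\left(h{\left(1 \right)},0 \right)} I{\left(0,1 \right)} = \left(\frac{1}{4 + 1} + i \sqrt{5}\right) \left(0^{2} + 1^{2}\right) = \left(\frac{1}{5} + i \sqrt{5}\right) \left(0 + 1\right) = \left(\frac{1}{5} + i \sqrt{5}\right) 1 = \frac{1}{5} + i \sqrt{5}$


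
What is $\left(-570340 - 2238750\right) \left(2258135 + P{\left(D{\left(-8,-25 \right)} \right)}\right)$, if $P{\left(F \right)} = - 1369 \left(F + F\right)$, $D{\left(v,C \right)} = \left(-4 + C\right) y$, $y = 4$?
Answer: $-7235493903870$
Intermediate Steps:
$D{\left(v,C \right)} = -16 + 4 C$ ($D{\left(v,C \right)} = \left(-4 + C\right) 4 = -16 + 4 C$)
$P{\left(F \right)} = - 2738 F$ ($P{\left(F \right)} = - 1369 \cdot 2 F = - 2738 F$)
$\left(-570340 - 2238750\right) \left(2258135 + P{\left(D{\left(-8,-25 \right)} \right)}\right) = \left(-570340 - 2238750\right) \left(2258135 - 2738 \left(-16 + 4 \left(-25\right)\right)\right) = - 2809090 \left(2258135 - 2738 \left(-16 - 100\right)\right) = - 2809090 \left(2258135 - -317608\right) = - 2809090 \left(2258135 + 317608\right) = \left(-2809090\right) 2575743 = -7235493903870$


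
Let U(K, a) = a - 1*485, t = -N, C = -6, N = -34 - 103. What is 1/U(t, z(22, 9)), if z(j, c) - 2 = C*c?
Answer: -1/537 ≈ -0.0018622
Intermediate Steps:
N = -137
t = 137 (t = -1*(-137) = 137)
z(j, c) = 2 - 6*c
U(K, a) = -485 + a (U(K, a) = a - 485 = -485 + a)
1/U(t, z(22, 9)) = 1/(-485 + (2 - 6*9)) = 1/(-485 + (2 - 54)) = 1/(-485 - 52) = 1/(-537) = -1/537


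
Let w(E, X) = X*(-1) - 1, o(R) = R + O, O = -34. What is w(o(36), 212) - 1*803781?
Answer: -803994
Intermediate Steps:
o(R) = -34 + R (o(R) = R - 34 = -34 + R)
w(E, X) = -1 - X (w(E, X) = -X - 1 = -1 - X)
w(o(36), 212) - 1*803781 = (-1 - 1*212) - 1*803781 = (-1 - 212) - 803781 = -213 - 803781 = -803994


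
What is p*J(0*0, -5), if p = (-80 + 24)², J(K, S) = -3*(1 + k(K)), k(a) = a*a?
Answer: -9408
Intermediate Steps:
k(a) = a²
J(K, S) = -3 - 3*K² (J(K, S) = -3*(1 + K²) = -3 - 3*K²)
p = 3136 (p = (-56)² = 3136)
p*J(0*0, -5) = 3136*(-3 - 3*(0*0)²) = 3136*(-3 - 3*0²) = 3136*(-3 - 3*0) = 3136*(-3 + 0) = 3136*(-3) = -9408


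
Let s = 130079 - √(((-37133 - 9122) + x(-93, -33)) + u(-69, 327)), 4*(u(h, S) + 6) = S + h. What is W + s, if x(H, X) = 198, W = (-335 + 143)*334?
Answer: 65951 - I*√183994/2 ≈ 65951.0 - 214.47*I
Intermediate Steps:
W = -64128 (W = -192*334 = -64128)
u(h, S) = -6 + S/4 + h/4 (u(h, S) = -6 + (S + h)/4 = -6 + (S/4 + h/4) = -6 + S/4 + h/4)
s = 130079 - I*√183994/2 (s = 130079 - √(((-37133 - 9122) + 198) + (-6 + (¼)*327 + (¼)*(-69))) = 130079 - √((-46255 + 198) + (-6 + 327/4 - 69/4)) = 130079 - √(-46057 + 117/2) = 130079 - √(-91997/2) = 130079 - I*√183994/2 ≈ 1.3008e+5 - 214.47*I)
W + s = -64128 + (130079 - I*√183994/2) = 65951 - I*√183994/2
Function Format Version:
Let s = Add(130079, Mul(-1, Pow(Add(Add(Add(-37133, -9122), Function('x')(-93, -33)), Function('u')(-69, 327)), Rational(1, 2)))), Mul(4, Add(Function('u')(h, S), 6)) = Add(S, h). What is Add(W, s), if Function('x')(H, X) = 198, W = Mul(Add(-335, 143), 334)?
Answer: Add(65951, Mul(Rational(-1, 2), I, Pow(183994, Rational(1, 2)))) ≈ Add(65951., Mul(-214.47, I))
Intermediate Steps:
W = -64128 (W = Mul(-192, 334) = -64128)
Function('u')(h, S) = Add(-6, Mul(Rational(1, 4), S), Mul(Rational(1, 4), h)) (Function('u')(h, S) = Add(-6, Mul(Rational(1, 4), Add(S, h))) = Add(-6, Add(Mul(Rational(1, 4), S), Mul(Rational(1, 4), h))) = Add(-6, Mul(Rational(1, 4), S), Mul(Rational(1, 4), h)))
s = Add(130079, Mul(Rational(-1, 2), I, Pow(183994, Rational(1, 2)))) (s = Add(130079, Mul(-1, Pow(Add(Add(Add(-37133, -9122), 198), Add(-6, Mul(Rational(1, 4), 327), Mul(Rational(1, 4), -69))), Rational(1, 2)))) = Add(130079, Mul(-1, Pow(Add(Add(-46255, 198), Add(-6, Rational(327, 4), Rational(-69, 4))), Rational(1, 2)))) = Add(130079, Mul(-1, Pow(Add(-46057, Rational(117, 2)), Rational(1, 2)))) = Add(130079, Mul(-1, Pow(Rational(-91997, 2), Rational(1, 2)))) = Add(130079, Mul(-1, Mul(Rational(1, 2), I, Pow(183994, Rational(1, 2))))) = Add(130079, Mul(Rational(-1, 2), I, Pow(183994, Rational(1, 2)))) ≈ Add(1.3008e+5, Mul(-214.47, I)))
Add(W, s) = Add(-64128, Add(130079, Mul(Rational(-1, 2), I, Pow(183994, Rational(1, 2))))) = Add(65951, Mul(Rational(-1, 2), I, Pow(183994, Rational(1, 2))))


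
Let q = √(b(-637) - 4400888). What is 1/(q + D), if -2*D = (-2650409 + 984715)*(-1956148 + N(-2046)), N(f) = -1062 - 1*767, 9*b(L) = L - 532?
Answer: -14676257434671/23932503587637311354373410 - 3*I*√39609161/23932503587637311354373410 ≈ -6.1324e-13 - 7.8892e-22*I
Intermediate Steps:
b(L) = -532/9 + L/9 (b(L) = (L - 532)/9 = (-532 + L)/9 = -532/9 + L/9)
N(f) = -1829 (N(f) = -1062 - 767 = -1829)
q = I*√39609161/3 (q = √((-532/9 + (⅑)*(-637)) - 4400888) = √((-532/9 - 637/9) - 4400888) = √(-1169/9 - 4400888) = √(-39609161/9) = I*√39609161/3 ≈ 2097.9*I)
D = -1630695270519 (D = -(-2650409 + 984715)*(-1956148 - 1829)/2 = -(-832847)*(-1957977) = -½*3261390541038 = -1630695270519)
1/(q + D) = 1/(I*√39609161/3 - 1630695270519) = 1/(-1630695270519 + I*√39609161/3)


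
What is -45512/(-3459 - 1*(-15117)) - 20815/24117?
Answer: -223379029/46859331 ≈ -4.7670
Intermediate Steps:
-45512/(-3459 - 1*(-15117)) - 20815/24117 = -45512/(-3459 + 15117) - 20815*1/24117 = -45512/11658 - 20815/24117 = -45512*1/11658 - 20815/24117 = -22756/5829 - 20815/24117 = -223379029/46859331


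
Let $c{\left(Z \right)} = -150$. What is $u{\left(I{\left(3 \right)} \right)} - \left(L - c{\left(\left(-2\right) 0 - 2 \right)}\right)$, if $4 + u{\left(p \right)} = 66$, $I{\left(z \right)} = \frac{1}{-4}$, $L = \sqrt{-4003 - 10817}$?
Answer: $-88 - 2 i \sqrt{3705} \approx -88.0 - 121.74 i$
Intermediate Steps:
$L = 2 i \sqrt{3705}$ ($L = \sqrt{-14820} = 2 i \sqrt{3705} \approx 121.74 i$)
$I{\left(z \right)} = - \frac{1}{4}$
$u{\left(p \right)} = 62$ ($u{\left(p \right)} = -4 + 66 = 62$)
$u{\left(I{\left(3 \right)} \right)} - \left(L - c{\left(\left(-2\right) 0 - 2 \right)}\right) = 62 - \left(150 + 2 i \sqrt{3705}\right) = -88 - 2 i \sqrt{3705}$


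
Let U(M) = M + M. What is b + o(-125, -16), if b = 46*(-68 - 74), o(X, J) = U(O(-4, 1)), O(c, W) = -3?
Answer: -6538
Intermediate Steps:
U(M) = 2*M
o(X, J) = -6 (o(X, J) = 2*(-3) = -6)
b = -6532 (b = 46*(-142) = -6532)
b + o(-125, -16) = -6532 - 6 = -6538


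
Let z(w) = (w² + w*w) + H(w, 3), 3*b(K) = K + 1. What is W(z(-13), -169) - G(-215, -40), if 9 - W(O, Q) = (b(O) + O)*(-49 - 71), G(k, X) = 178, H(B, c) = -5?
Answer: 53151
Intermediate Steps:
b(K) = ⅓ + K/3 (b(K) = (K + 1)/3 = (1 + K)/3 = ⅓ + K/3)
z(w) = -5 + 2*w² (z(w) = (w² + w*w) - 5 = (w² + w²) - 5 = 2*w² - 5 = -5 + 2*w²)
W(O, Q) = 49 + 160*O (W(O, Q) = 9 - ((⅓ + O/3) + O)*(-49 - 71) = 9 - (⅓ + 4*O/3)*(-120) = 9 - (-40 - 160*O) = 9 + (40 + 160*O) = 49 + 160*O)
W(z(-13), -169) - G(-215, -40) = (49 + 160*(-5 + 2*(-13)²)) - 1*178 = (49 + 160*(-5 + 2*169)) - 178 = (49 + 160*(-5 + 338)) - 178 = (49 + 160*333) - 178 = (49 + 53280) - 178 = 53329 - 178 = 53151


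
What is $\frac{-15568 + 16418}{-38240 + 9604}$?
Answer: $- \frac{425}{14318} \approx -0.029683$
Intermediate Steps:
$\frac{-15568 + 16418}{-38240 + 9604} = \frac{850}{-28636} = 850 \left(- \frac{1}{28636}\right) = - \frac{425}{14318}$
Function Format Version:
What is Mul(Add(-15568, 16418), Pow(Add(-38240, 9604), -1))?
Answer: Rational(-425, 14318) ≈ -0.029683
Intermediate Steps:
Mul(Add(-15568, 16418), Pow(Add(-38240, 9604), -1)) = Mul(850, Pow(-28636, -1)) = Mul(850, Rational(-1, 28636)) = Rational(-425, 14318)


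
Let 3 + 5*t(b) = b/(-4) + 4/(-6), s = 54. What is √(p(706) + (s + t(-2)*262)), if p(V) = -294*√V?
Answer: √(-25185 - 66150*√706)/15 ≈ 89.015*I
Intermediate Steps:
t(b) = -11/15 - b/20 (t(b) = -⅗ + (b/(-4) + 4/(-6))/5 = -⅗ + (b*(-¼) + 4*(-⅙))/5 = -⅗ + (-b/4 - ⅔)/5 = -⅗ + (-⅔ - b/4)/5 = -⅗ + (-2/15 - b/20) = -11/15 - b/20)
√(p(706) + (s + t(-2)*262)) = √(-294*√706 + (54 + (-11/15 - 1/20*(-2))*262)) = √(-294*√706 + (54 + (-11/15 + ⅒)*262)) = √(-294*√706 + (54 - 19/30*262)) = √(-294*√706 + (54 - 2489/15)) = √(-294*√706 - 1679/15) = √(-1679/15 - 294*√706)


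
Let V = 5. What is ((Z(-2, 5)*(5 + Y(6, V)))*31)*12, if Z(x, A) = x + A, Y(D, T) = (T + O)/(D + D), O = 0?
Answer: 6045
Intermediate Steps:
Y(D, T) = T/(2*D) (Y(D, T) = (T + 0)/(D + D) = T/((2*D)) = T*(1/(2*D)) = T/(2*D))
Z(x, A) = A + x
((Z(-2, 5)*(5 + Y(6, V)))*31)*12 = (((5 - 2)*(5 + (½)*5/6))*31)*12 = ((3*(5 + (½)*5*(⅙)))*31)*12 = ((3*(5 + 5/12))*31)*12 = ((3*(65/12))*31)*12 = ((65/4)*31)*12 = (2015/4)*12 = 6045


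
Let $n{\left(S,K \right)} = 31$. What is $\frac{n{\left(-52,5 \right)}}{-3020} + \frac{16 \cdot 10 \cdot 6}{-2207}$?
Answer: $- \frac{2967617}{6665140} \approx -0.44524$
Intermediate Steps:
$\frac{n{\left(-52,5 \right)}}{-3020} + \frac{16 \cdot 10 \cdot 6}{-2207} = \frac{31}{-3020} + \frac{16 \cdot 10 \cdot 6}{-2207} = 31 \left(- \frac{1}{3020}\right) + 160 \cdot 6 \left(- \frac{1}{2207}\right) = - \frac{31}{3020} + 960 \left(- \frac{1}{2207}\right) = - \frac{31}{3020} - \frac{960}{2207} = - \frac{2967617}{6665140}$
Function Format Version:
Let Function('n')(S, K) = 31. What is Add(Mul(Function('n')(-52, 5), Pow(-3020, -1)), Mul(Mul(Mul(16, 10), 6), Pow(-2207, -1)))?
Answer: Rational(-2967617, 6665140) ≈ -0.44524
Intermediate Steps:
Add(Mul(Function('n')(-52, 5), Pow(-3020, -1)), Mul(Mul(Mul(16, 10), 6), Pow(-2207, -1))) = Add(Mul(31, Pow(-3020, -1)), Mul(Mul(Mul(16, 10), 6), Pow(-2207, -1))) = Add(Mul(31, Rational(-1, 3020)), Mul(Mul(160, 6), Rational(-1, 2207))) = Add(Rational(-31, 3020), Mul(960, Rational(-1, 2207))) = Add(Rational(-31, 3020), Rational(-960, 2207)) = Rational(-2967617, 6665140)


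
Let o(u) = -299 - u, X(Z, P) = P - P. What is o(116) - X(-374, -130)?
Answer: -415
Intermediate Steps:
X(Z, P) = 0
o(116) - X(-374, -130) = (-299 - 1*116) - 1*0 = (-299 - 116) + 0 = -415 + 0 = -415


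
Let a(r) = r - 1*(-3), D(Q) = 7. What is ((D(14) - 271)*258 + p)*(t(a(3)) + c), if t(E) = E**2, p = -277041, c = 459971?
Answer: -158772796071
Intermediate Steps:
a(r) = 3 + r (a(r) = r + 3 = 3 + r)
((D(14) - 271)*258 + p)*(t(a(3)) + c) = ((7 - 271)*258 - 277041)*((3 + 3)**2 + 459971) = (-264*258 - 277041)*(6**2 + 459971) = (-68112 - 277041)*(36 + 459971) = -345153*460007 = -158772796071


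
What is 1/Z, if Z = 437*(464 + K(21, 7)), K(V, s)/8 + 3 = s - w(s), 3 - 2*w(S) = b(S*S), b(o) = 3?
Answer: 1/216752 ≈ 4.6136e-6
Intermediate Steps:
w(S) = 0 (w(S) = 3/2 - ½*3 = 3/2 - 3/2 = 0)
K(V, s) = -24 + 8*s (K(V, s) = -24 + 8*(s - 1*0) = -24 + 8*(s + 0) = -24 + 8*s)
Z = 216752 (Z = 437*(464 + (-24 + 8*7)) = 437*(464 + (-24 + 56)) = 437*(464 + 32) = 437*496 = 216752)
1/Z = 1/216752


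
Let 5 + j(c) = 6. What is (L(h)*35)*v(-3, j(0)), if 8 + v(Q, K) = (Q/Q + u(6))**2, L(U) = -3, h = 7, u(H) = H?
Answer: -4305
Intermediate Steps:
j(c) = 1 (j(c) = -5 + 6 = 1)
v(Q, K) = 41 (v(Q, K) = -8 + (Q/Q + 6)**2 = -8 + (1 + 6)**2 = -8 + 7**2 = -8 + 49 = 41)
(L(h)*35)*v(-3, j(0)) = -3*35*41 = -105*41 = -4305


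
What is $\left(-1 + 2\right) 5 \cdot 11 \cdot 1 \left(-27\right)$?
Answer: $-1485$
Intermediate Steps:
$\left(-1 + 2\right) 5 \cdot 11 \cdot 1 \left(-27\right) = 1 \cdot 5 \cdot 11 \left(-27\right) = 5 \cdot 11 \left(-27\right) = 55 \left(-27\right) = -1485$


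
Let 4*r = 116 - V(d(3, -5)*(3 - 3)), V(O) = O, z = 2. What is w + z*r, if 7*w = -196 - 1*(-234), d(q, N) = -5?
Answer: 444/7 ≈ 63.429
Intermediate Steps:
w = 38/7 (w = (-196 - 1*(-234))/7 = (-196 + 234)/7 = (1/7)*38 = 38/7 ≈ 5.4286)
r = 29 (r = (116 - (-5)*(3 - 3))/4 = (116 - (-5)*0)/4 = (116 - 1*0)/4 = (116 + 0)/4 = (1/4)*116 = 29)
w + z*r = 38/7 + 2*29 = 38/7 + 58 = 444/7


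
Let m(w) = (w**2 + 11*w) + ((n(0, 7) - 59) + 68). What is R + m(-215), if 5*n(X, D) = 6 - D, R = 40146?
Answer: 420074/5 ≈ 84015.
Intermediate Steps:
n(X, D) = 6/5 - D/5 (n(X, D) = (6 - D)/5 = 6/5 - D/5)
m(w) = 44/5 + w**2 + 11*w (m(w) = (w**2 + 11*w) + (((6/5 - 1/5*7) - 59) + 68) = (w**2 + 11*w) + (((6/5 - 7/5) - 59) + 68) = (w**2 + 11*w) + ((-1/5 - 59) + 68) = (w**2 + 11*w) + (-296/5 + 68) = (w**2 + 11*w) + 44/5 = 44/5 + w**2 + 11*w)
R + m(-215) = 40146 + (44/5 + (-215)**2 + 11*(-215)) = 40146 + (44/5 + 46225 - 2365) = 40146 + 219344/5 = 420074/5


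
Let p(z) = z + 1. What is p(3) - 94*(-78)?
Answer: 7336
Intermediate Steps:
p(z) = 1 + z
p(3) - 94*(-78) = (1 + 3) - 94*(-78) = 4 + 7332 = 7336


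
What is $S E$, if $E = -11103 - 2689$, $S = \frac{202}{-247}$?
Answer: $\frac{2785984}{247} \approx 11279.0$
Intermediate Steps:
$S = - \frac{202}{247}$ ($S = 202 \left(- \frac{1}{247}\right) = - \frac{202}{247} \approx -0.81781$)
$E = -13792$ ($E = -11103 - 2689 = -13792$)
$S E = \left(- \frac{202}{247}\right) \left(-13792\right) = \frac{2785984}{247}$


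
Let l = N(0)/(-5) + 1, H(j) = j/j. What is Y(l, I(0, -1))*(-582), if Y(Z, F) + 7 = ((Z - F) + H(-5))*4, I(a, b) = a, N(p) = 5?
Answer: 1746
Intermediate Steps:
H(j) = 1
l = 0 (l = 5/(-5) + 1 = 5*(-1/5) + 1 = -1 + 1 = 0)
Y(Z, F) = -3 - 4*F + 4*Z (Y(Z, F) = -7 + ((Z - F) + 1)*4 = -7 + (1 + Z - F)*4 = -7 + (4 - 4*F + 4*Z) = -3 - 4*F + 4*Z)
Y(l, I(0, -1))*(-582) = (-3 - 4*0 + 4*0)*(-582) = (-3 + 0 + 0)*(-582) = -3*(-582) = 1746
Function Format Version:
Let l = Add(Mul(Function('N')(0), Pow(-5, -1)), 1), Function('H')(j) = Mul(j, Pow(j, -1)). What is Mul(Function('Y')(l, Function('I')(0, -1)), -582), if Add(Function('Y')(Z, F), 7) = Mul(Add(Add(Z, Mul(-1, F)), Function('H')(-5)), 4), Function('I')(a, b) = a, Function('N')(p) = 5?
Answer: 1746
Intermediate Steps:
Function('H')(j) = 1
l = 0 (l = Add(Mul(5, Pow(-5, -1)), 1) = Add(Mul(5, Rational(-1, 5)), 1) = Add(-1, 1) = 0)
Function('Y')(Z, F) = Add(-3, Mul(-4, F), Mul(4, Z)) (Function('Y')(Z, F) = Add(-7, Mul(Add(Add(Z, Mul(-1, F)), 1), 4)) = Add(-7, Mul(Add(1, Z, Mul(-1, F)), 4)) = Add(-7, Add(4, Mul(-4, F), Mul(4, Z))) = Add(-3, Mul(-4, F), Mul(4, Z)))
Mul(Function('Y')(l, Function('I')(0, -1)), -582) = Mul(Add(-3, Mul(-4, 0), Mul(4, 0)), -582) = Mul(Add(-3, 0, 0), -582) = Mul(-3, -582) = 1746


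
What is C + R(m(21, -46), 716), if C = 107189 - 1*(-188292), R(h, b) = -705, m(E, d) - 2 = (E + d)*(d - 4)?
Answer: 294776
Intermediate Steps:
m(E, d) = 2 + (-4 + d)*(E + d) (m(E, d) = 2 + (E + d)*(d - 4) = 2 + (E + d)*(-4 + d) = 2 + (-4 + d)*(E + d))
C = 295481 (C = 107189 + 188292 = 295481)
C + R(m(21, -46), 716) = 295481 - 705 = 294776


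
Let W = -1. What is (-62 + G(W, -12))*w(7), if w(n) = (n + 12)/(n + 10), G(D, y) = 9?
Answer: -1007/17 ≈ -59.235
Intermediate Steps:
w(n) = (12 + n)/(10 + n)
(-62 + G(W, -12))*w(7) = (-62 + 9)*((12 + 7)/(10 + 7)) = -53*19/17 = -1007/17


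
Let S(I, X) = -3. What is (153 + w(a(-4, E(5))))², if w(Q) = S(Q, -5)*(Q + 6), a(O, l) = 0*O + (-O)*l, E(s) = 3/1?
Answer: 9801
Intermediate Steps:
E(s) = 3 (E(s) = 3*1 = 3)
a(O, l) = -O*l (a(O, l) = 0 - O*l = -O*l)
w(Q) = -18 - 3*Q (w(Q) = -3*(Q + 6) = -3*(6 + Q) = -18 - 3*Q)
(153 + w(a(-4, E(5))))² = (153 + (-18 - (-3)*(-4)*3))² = (153 + (-18 - 3*12))² = (153 + (-18 - 36))² = (153 - 54)² = 99² = 9801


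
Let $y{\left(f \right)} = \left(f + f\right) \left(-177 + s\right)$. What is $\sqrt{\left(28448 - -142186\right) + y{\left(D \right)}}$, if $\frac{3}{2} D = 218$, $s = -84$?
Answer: $27 \sqrt{130} \approx 307.85$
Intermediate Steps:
$D = \frac{436}{3}$ ($D = \frac{2}{3} \cdot 218 = \frac{436}{3} \approx 145.33$)
$y{\left(f \right)} = - 522 f$ ($y{\left(f \right)} = \left(f + f\right) \left(-177 - 84\right) = 2 f \left(-261\right) = - 522 f$)
$\sqrt{\left(28448 - -142186\right) + y{\left(D \right)}} = \sqrt{\left(28448 - -142186\right) - 75864} = \sqrt{\left(28448 + 142186\right) - 75864} = \sqrt{170634 - 75864} = \sqrt{94770} = 27 \sqrt{130}$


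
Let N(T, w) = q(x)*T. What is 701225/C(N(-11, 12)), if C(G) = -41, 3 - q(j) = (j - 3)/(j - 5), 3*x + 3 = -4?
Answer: -701225/41 ≈ -17103.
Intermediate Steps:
x = -7/3 (x = -1 + (⅓)*(-4) = -1 - 4/3 = -7/3 ≈ -2.3333)
q(j) = 3 - (-3 + j)/(-5 + j) (q(j) = 3 - (j - 3)/(j - 5) = 3 - (-3 + j)/(-5 + j))
N(T, w) = 25*T/11 (N(T, w) = (2*(-6 - 7/3)/(-5 - 7/3))*T = (2*(-25/3)/(-22/3))*T = (2*(-3/22)*(-25/3))*T = 25*T/11)
701225/C(N(-11, 12)) = 701225/(-41) = 701225*(-1/41) = -701225/41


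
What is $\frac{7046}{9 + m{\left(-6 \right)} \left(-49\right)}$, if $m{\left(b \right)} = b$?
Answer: $\frac{7046}{303} \approx 23.254$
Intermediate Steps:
$\frac{7046}{9 + m{\left(-6 \right)} \left(-49\right)} = \frac{7046}{9 - -294} = \frac{7046}{9 + 294} = \frac{7046}{303}$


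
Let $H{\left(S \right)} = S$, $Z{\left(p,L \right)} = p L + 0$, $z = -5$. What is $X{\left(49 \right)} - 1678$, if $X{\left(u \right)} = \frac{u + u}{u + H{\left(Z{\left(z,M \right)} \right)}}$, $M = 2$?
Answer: $- \frac{65344}{39} \approx -1675.5$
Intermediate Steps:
$Z{\left(p,L \right)} = L p$ ($Z{\left(p,L \right)} = L p + 0 = L p$)
$X{\left(u \right)} = \frac{2 u}{-10 + u}$ ($X{\left(u \right)} = \frac{u + u}{u + 2 \left(-5\right)} = \frac{2 u}{u - 10} = \frac{2 u}{-10 + u}$)
$X{\left(49 \right)} - 1678 = 2 \cdot 49 \frac{1}{-10 + 49} - 1678 = 2 \cdot 49 \cdot \frac{1}{39} - 1678 = \frac{98}{39} - 1678 = - \frac{65344}{39}$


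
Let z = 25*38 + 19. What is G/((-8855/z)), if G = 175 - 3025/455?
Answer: -2969016/161161 ≈ -18.423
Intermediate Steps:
z = 969 (z = 950 + 19 = 969)
G = 15320/91 (G = 175 - 3025*1/455 = 175 - 605/91 = 15320/91 ≈ 168.35)
G/((-8855/z)) = 15320/(91*((-8855/969))) = 15320/(91*((-8855*1/969))) = 15320/(91*(-8855/969)) = (15320/91)*(-969/8855) = -2969016/161161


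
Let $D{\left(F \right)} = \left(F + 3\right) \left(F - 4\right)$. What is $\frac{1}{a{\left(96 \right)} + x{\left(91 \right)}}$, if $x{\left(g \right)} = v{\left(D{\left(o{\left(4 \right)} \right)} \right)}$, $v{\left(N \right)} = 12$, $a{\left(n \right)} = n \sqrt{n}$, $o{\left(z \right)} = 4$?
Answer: $- \frac{1}{73716} + \frac{8 \sqrt{6}}{18429} \approx 0.0010498$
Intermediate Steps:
$a{\left(n \right)} = n^{\frac{3}{2}}$
$D{\left(F \right)} = \left(-4 + F\right) \left(3 + F\right)$ ($D{\left(F \right)} = \left(3 + F\right) \left(-4 + F\right) = \left(-4 + F\right) \left(3 + F\right)$)
$x{\left(g \right)} = 12$
$\frac{1}{a{\left(96 \right)} + x{\left(91 \right)}} = \frac{1}{96^{\frac{3}{2}} + 12} = \frac{1}{384 \sqrt{6} + 12} = \frac{1}{12 + 384 \sqrt{6}}$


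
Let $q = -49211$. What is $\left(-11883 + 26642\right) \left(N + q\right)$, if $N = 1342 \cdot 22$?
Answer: $-290560433$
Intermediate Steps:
$N = 29524$
$\left(-11883 + 26642\right) \left(N + q\right) = \left(-11883 + 26642\right) \left(29524 - 49211\right) = 14759 \left(-19687\right) = -290560433$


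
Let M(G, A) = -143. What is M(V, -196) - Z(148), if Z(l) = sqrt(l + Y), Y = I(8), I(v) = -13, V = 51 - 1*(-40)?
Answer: -143 - 3*sqrt(15) ≈ -154.62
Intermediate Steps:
V = 91 (V = 51 + 40 = 91)
Y = -13
Z(l) = sqrt(-13 + l) (Z(l) = sqrt(l - 13) = sqrt(-13 + l))
M(V, -196) - Z(148) = -143 - sqrt(-13 + 148) = -143 - sqrt(135) = -143 - 3*sqrt(15)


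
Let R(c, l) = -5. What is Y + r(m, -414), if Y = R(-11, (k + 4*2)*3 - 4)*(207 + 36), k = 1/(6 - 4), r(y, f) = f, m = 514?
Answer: -1629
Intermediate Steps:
k = 1/2 ≈ 0.50000
Y = -1215 (Y = -5*(207 + 36) = -5*243 = -1215)
Y + r(m, -414) = -1215 - 414 = -1629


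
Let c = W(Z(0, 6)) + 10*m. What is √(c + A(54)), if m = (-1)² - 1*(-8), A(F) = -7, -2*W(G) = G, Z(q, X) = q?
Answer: √83 ≈ 9.1104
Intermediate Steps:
W(G) = -G/2
m = 9 (m = 1 + 8 = 9)
c = 90 (c = -½*0 + 10*9 = 0 + 90 = 90)
√(c + A(54)) = √(90 - 7) = √83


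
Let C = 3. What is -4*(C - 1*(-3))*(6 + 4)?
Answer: -240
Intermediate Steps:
-4*(C - 1*(-3))*(6 + 4) = -4*(3 - 1*(-3))*(6 + 4) = -4*(3 + 3)*10 = -24*10 = -4*60 = -240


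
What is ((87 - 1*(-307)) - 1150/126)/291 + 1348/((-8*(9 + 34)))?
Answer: -4092979/1576638 ≈ -2.5960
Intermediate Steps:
((87 - 1*(-307)) - 1150/126)/291 + 1348/((-8*(9 + 34))) = ((87 + 307) - 1150*1/126)*(1/291) + 1348/((-8*43)) = (394 - 575/63)*(1/291) + 1348/(-344) = (24247/63)*(1/291) + 1348*(-1/344) = 24247/18333 - 337/86 = -4092979/1576638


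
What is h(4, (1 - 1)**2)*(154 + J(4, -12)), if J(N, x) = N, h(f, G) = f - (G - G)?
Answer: 632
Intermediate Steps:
h(f, G) = f (h(f, G) = f - 1*0 = f + 0 = f)
h(4, (1 - 1)**2)*(154 + J(4, -12)) = 4*(154 + 4) = 4*158 = 632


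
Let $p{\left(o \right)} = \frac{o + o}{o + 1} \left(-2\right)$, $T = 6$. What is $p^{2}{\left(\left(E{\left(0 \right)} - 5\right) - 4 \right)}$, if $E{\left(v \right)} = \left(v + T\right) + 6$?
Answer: $9$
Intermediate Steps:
$E{\left(v \right)} = 12 + v$ ($E{\left(v \right)} = \left(v + 6\right) + 6 = \left(6 + v\right) + 6 = 12 + v$)
$p{\left(o \right)} = - \frac{4 o}{1 + o}$ ($p{\left(o \right)} = \frac{2 o}{1 + o} \left(-2\right) = - \frac{4 o}{1 + o}$)
$p^{2}{\left(\left(E{\left(0 \right)} - 5\right) - 4 \right)} = \left(- \frac{4 \left(\left(\left(12 + 0\right) - 5\right) - 4\right)}{1 + \left(\left(\left(12 + 0\right) - 5\right) - 4\right)}\right)^{2} = \left(- \frac{4 \left(\left(12 - 5\right) - 4\right)}{1 + \left(\left(12 - 5\right) - 4\right)}\right)^{2} = \left(- \frac{4 \left(7 - 4\right)}{1 + \left(7 - 4\right)}\right)^{2} = \left(\left(-4\right) 3 \frac{1}{1 + 3}\right)^{2} = \left(\left(-4\right) 3 \cdot \frac{1}{4}\right)^{2} = \left(-3\right)^{2} = 9$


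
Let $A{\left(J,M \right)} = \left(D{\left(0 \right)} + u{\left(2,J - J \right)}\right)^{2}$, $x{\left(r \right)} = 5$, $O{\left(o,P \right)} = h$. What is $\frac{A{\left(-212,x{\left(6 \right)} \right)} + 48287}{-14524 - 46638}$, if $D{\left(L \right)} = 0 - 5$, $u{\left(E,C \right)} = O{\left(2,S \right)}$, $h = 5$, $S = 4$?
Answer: $- \frac{48287}{61162} \approx -0.78949$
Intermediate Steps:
$O{\left(o,P \right)} = 5$
$u{\left(E,C \right)} = 5$
$D{\left(L \right)} = -5$
$A{\left(J,M \right)} = 0$ ($A{\left(J,M \right)} = \left(-5 + 5\right)^{2} = 0^{2} = 0$)
$\frac{A{\left(-212,x{\left(6 \right)} \right)} + 48287}{-14524 - 46638} = \frac{0 + 48287}{-14524 - 46638} = \frac{48287}{-61162} = 48287 \left(- \frac{1}{61162}\right) = - \frac{48287}{61162}$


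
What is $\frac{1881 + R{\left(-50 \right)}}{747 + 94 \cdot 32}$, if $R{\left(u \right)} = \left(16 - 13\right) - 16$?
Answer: $\frac{1868}{3755} \approx 0.49747$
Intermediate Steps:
$R{\left(u \right)} = -13$ ($R{\left(u \right)} = 3 - 16 = -13$)
$\frac{1881 + R{\left(-50 \right)}}{747 + 94 \cdot 32} = \frac{1881 - 13}{747 + 94 \cdot 32} = \frac{1868}{747 + 3008} = \frac{1868}{3755}$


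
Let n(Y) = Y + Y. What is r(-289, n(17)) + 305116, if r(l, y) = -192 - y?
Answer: 304890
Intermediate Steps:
n(Y) = 2*Y
r(-289, n(17)) + 305116 = (-192 - 2*17) + 305116 = (-192 - 1*34) + 305116 = (-192 - 34) + 305116 = -226 + 305116 = 304890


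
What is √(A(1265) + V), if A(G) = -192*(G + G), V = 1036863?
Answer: 7*√11247 ≈ 742.36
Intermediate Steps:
A(G) = -384*G
√(A(1265) + V) = √(-384*1265 + 1036863) = √(-485760 + 1036863) = √551103 = 7*√11247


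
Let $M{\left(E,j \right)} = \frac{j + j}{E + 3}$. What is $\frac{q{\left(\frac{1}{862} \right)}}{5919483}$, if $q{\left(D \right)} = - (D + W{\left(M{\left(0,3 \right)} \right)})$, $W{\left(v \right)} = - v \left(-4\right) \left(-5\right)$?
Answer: $\frac{11493}{1700864782} \approx 6.7572 \cdot 10^{-6}$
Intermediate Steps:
$M{\left(E,j \right)} = \frac{2 j}{3 + E}$
$W{\left(v \right)} = - 20 v$ ($W{\left(v \right)} = 4 v \left(-5\right) = - 20 v$)
$q{\left(D \right)} = 40 - D$ ($q{\left(D \right)} = - (D - 20 \cdot 2 \cdot 3 \frac{1}{3 + 0}) = - (D - 20 \cdot 2 \cdot 3 \cdot \frac{1}{3}) = - (D - 40) = - (-40 + D) = 40 - D$)
$\frac{q{\left(\frac{1}{862} \right)}}{5919483} = \frac{40 - \frac{1}{862}}{5919483} = \left(40 - \frac{1}{862}\right) \frac{1}{5919483} = \frac{34479}{862} \cdot \frac{1}{5919483} = \frac{11493}{1700864782}$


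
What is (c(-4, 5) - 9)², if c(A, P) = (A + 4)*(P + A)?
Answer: 81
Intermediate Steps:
c(A, P) = (4 + A)*(A + P)
(c(-4, 5) - 9)² = (((-4)² + 4*(-4) + 4*5 - 4*5) - 9)² = ((16 - 16 + 20 - 20) - 9)² = (0 - 9)² = (-9)² = 81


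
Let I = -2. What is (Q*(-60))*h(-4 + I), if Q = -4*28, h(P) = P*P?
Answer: 241920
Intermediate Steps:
h(P) = P**2
Q = -112
(Q*(-60))*h(-4 + I) = (-112*(-60))*(-4 - 2)**2 = 6720*(-6)**2 = 6720*36 = 241920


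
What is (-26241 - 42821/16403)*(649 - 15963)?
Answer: 6592277978416/16403 ≈ 4.0189e+8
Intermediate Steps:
(-26241 - 42821/16403)*(649 - 15963) = (-26241 - 42821*1/16403)*(-15314) = (-26241 - 42821/16403)*(-15314) = -430473944/16403*(-15314) = 6592277978416/16403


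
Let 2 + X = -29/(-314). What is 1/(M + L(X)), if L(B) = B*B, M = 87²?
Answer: 98596/746631925 ≈ 0.00013205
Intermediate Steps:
X = -599/314 (X = -2 - 29/(-314) = -2 - 29*(-1/314) = -2 + 29/314 = -599/314 ≈ -1.9076)
M = 7569
L(B) = B²
1/(M + L(X)) = 1/(7569 + (-599/314)²) = 1/(7569 + 358801/98596) = 1/(746631925/98596) = 98596/746631925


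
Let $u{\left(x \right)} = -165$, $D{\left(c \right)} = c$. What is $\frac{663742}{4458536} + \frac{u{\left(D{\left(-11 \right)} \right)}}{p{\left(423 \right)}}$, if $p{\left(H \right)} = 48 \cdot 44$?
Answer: $\frac{2523351}{35668288} \approx 0.070745$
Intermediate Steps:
$p{\left(H \right)} = 2112$
$\frac{663742}{4458536} + \frac{u{\left(D{\left(-11 \right)} \right)}}{p{\left(423 \right)}} = \frac{663742}{4458536} - \frac{165}{2112} = 663742 \cdot \frac{1}{4458536} - \frac{5}{64} = \frac{331871}{2229268} - \frac{5}{64} = \frac{2523351}{35668288}$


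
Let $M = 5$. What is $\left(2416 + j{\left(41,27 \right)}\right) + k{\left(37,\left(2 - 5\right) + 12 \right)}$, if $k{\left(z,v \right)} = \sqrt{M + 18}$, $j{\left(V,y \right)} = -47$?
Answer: $2369 + \sqrt{23} \approx 2373.8$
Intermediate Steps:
$k{\left(z,v \right)} = \sqrt{23}$ ($k{\left(z,v \right)} = \sqrt{5 + 18} = \sqrt{23}$)
$\left(2416 + j{\left(41,27 \right)}\right) + k{\left(37,\left(2 - 5\right) + 12 \right)} = \left(2416 - 47\right) + \sqrt{23} = 2369 + \sqrt{23}$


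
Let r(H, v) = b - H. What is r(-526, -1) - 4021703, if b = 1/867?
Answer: -3486360458/867 ≈ -4.0212e+6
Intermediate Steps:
b = 1/867 ≈ 0.0011534
r(H, v) = 1/867 - H
r(-526, -1) - 4021703 = (1/867 - 1*(-526)) - 4021703 = (1/867 + 526) - 4021703 = 456043/867 - 4021703 = -3486360458/867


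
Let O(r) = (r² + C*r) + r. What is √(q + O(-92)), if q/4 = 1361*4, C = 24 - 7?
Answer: 6*√794 ≈ 169.07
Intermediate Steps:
C = 17
q = 21776 (q = 4*(1361*4) = 4*5444 = 21776)
O(r) = r² + 18*r (O(r) = (r² + 17*r) + r = r² + 18*r)
√(q + O(-92)) = √(21776 - 92*(18 - 92)) = √(21776 - 92*(-74)) = √(21776 + 6808) = √28584 = 6*√794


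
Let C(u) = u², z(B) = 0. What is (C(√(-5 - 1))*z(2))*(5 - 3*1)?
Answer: 0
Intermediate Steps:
(C(√(-5 - 1))*z(2))*(5 - 3*1) = ((√(-5 - 1))²*0)*(5 - 3*1) = ((√(-6))²*0)*(5 - 3) = ((I*√6)²*0)*2 = -6*0*2 = 0*2 = 0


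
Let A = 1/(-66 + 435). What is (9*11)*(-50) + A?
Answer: -1826549/369 ≈ -4950.0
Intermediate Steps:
A = 1/369 ≈ 0.0027100
(9*11)*(-50) + A = (9*11)*(-50) + 1/369 = 99*(-50) + 1/369 = -4950 + 1/369 = -1826549/369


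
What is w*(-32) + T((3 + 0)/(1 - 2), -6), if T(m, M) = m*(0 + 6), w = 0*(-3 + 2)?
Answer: -18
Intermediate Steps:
w = 0 (w = 0*(-1) = 0)
T(m, M) = 6*m (T(m, M) = m*6 = 6*m)
w*(-32) + T((3 + 0)/(1 - 2), -6) = 0*(-32) + 6*((3 + 0)/(1 - 2)) = 0 + 6*(3/(-1)) = 0 + 6*(3*(-1)) = 0 + 6*(-3) = 0 - 18 = -18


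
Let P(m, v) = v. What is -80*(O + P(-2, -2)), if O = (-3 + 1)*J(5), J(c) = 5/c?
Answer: 320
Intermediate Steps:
O = -2 (O = (-3 + 1)*(5/5) = -10/5 = -2*1 = -2)
-80*(O + P(-2, -2)) = -80*(-2 - 2) = -80*(-4) = 320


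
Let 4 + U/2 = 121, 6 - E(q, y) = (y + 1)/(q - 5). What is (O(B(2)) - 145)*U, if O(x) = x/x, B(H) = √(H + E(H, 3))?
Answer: -33696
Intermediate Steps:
E(q, y) = 6 - (1 + y)/(-5 + q) (E(q, y) = 6 - (y + 1)/(q - 5) = 6 - (1 + y)/(-5 + q))
B(H) = √(H + (-34 + 6*H)/(-5 + H)) (B(H) = √(H + (-31 - 1*3 + 6*H)/(-5 + H)) = √(H + (-31 - 3 + 6*H)/(-5 + H)) = √(H + (-34 + 6*H)/(-5 + H)))
O(x) = 1
U = 234 (U = -8 + 2*121 = -8 + 242 = 234)
(O(B(2)) - 145)*U = (1 - 145)*234 = -144*234 = -33696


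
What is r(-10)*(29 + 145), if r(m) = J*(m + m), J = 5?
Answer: -17400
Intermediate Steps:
r(m) = 10*m (r(m) = 5*(m + m) = 5*(2*m) = 10*m)
r(-10)*(29 + 145) = (10*(-10))*(29 + 145) = -100*174 = -17400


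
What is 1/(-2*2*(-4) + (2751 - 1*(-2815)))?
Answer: 1/5582 ≈ 0.00017915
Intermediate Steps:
1/(-2*2*(-4) + (2751 - 1*(-2815))) = 1/(-4*(-4) + (2751 + 2815)) = 1/(16 + 5566) = 1/5582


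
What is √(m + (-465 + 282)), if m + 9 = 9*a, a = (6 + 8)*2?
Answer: 2*√15 ≈ 7.7460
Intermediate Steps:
a = 28 (a = 14*2 = 28)
m = 243 (m = -9 + 9*28 = -9 + 252 = 243)
√(m + (-465 + 282)) = √(243 + (-465 + 282)) = √(243 - 183) = √60 = 2*√15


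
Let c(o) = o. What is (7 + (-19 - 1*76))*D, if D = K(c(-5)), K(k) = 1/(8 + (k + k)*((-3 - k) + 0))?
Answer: 22/3 ≈ 7.3333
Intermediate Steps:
K(k) = 1/(8 + 2*k*(-3 - k)) (K(k) = 1/(8 + (2*k)*(-3 - k)) = 1/(8 + 2*k*(-3 - k)))
D = -1/12 (D = -1/(-8 + 2*(-5)² + 6*(-5)) = -1/(-8 + 2*25 - 30) = -1/(-8 + 50 - 30) = -1/12 ≈ -0.083333)
(7 + (-19 - 1*76))*D = (7 + (-19 - 1*76))*(-1/12) = (7 + (-19 - 76))*(-1/12) = (7 - 95)*(-1/12) = -88*(-1/12) = 22/3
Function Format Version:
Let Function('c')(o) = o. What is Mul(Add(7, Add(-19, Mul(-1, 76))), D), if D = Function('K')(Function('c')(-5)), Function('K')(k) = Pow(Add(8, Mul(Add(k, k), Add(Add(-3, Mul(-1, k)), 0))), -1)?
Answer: Rational(22, 3) ≈ 7.3333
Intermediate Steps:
Function('K')(k) = Pow(Add(8, Mul(2, k, Add(-3, Mul(-1, k)))), -1) (Function('K')(k) = Pow(Add(8, Mul(Mul(2, k), Add(-3, Mul(-1, k)))), -1) = Pow(Add(8, Mul(2, k, Add(-3, Mul(-1, k)))), -1))
D = Rational(-1, 12) (D = Mul(-1, Pow(Add(-8, Mul(2, Pow(-5, 2)), Mul(6, -5)), -1)) = Mul(-1, Pow(Add(-8, Mul(2, 25), -30), -1)) = Mul(-1, Pow(Add(-8, 50, -30), -1)) = Mul(-1, Pow(12, -1)) = Mul(-1, Rational(1, 12)) = Rational(-1, 12) ≈ -0.083333)
Mul(Add(7, Add(-19, Mul(-1, 76))), D) = Mul(Add(7, Add(-19, Mul(-1, 76))), Rational(-1, 12)) = Mul(Add(7, Add(-19, -76)), Rational(-1, 12)) = Mul(Add(7, -95), Rational(-1, 12)) = Mul(-88, Rational(-1, 12)) = Rational(22, 3)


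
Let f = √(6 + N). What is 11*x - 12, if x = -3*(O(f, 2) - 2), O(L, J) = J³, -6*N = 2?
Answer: -210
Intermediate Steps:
N = -⅓ (N = -⅙*2 = -⅓ ≈ -0.33333)
f = √51/3 (f = √(6 - ⅓) = √(17/3) = √51/3 ≈ 2.3805)
x = -18 (x = -3*(2³ - 2) = -3*(8 - 2) = -3*6 = -18)
11*x - 12 = 11*(-18) - 12 = -198 - 12 = -210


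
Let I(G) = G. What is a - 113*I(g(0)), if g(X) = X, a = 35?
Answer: 35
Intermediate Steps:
a - 113*I(g(0)) = 35 - 113*0 = 35 + 0 = 35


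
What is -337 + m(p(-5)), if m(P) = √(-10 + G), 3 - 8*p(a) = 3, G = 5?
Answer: -337 + I*√5 ≈ -337.0 + 2.2361*I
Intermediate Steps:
p(a) = 0 (p(a) = 3/8 - ⅛*3 = 3/8 - 3/8 = 0)
m(P) = I*√5 (m(P) = √(-10 + 5) = √(-5) = I*√5)
-337 + m(p(-5)) = -337 + I*√5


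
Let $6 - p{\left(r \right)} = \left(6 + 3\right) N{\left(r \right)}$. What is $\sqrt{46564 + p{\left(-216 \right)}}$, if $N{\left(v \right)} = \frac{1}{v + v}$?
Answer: $\frac{\sqrt{6706083}}{12} \approx 215.8$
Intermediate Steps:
$N{\left(v \right)} = \frac{1}{2 v}$
$p{\left(r \right)} = 6 - \frac{9}{2 r}$ ($p{\left(r \right)} = 6 - \left(6 + 3\right) \frac{1}{2 r} = 6 - 9 \frac{1}{2 r} = 6 - \frac{9}{2 r}$)
$\sqrt{46564 + p{\left(-216 \right)}} = \sqrt{46564 + \left(6 - \frac{9}{2 \left(-216\right)}\right)} = \sqrt{46564 + \left(6 - - \frac{1}{48}\right)} = \sqrt{46564 + \left(6 + \frac{1}{48}\right)} = \sqrt{46564 + \frac{289}{48}} = \sqrt{\frac{2235361}{48}} = \frac{\sqrt{6706083}}{12}$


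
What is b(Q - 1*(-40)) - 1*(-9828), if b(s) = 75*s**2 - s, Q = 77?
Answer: 1036386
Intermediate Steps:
b(s) = -s + 75*s**2
b(Q - 1*(-40)) - 1*(-9828) = (77 - 1*(-40))*(-1 + 75*(77 - 1*(-40))) - 1*(-9828) = (77 + 40)*(-1 + 75*(77 + 40)) + 9828 = 117*(-1 + 75*117) + 9828 = 117*(-1 + 8775) + 9828 = 117*8774 + 9828 = 1026558 + 9828 = 1036386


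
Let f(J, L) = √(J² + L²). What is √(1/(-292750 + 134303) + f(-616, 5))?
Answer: √(-23 + 3644281*√379481)/1909 ≈ 24.820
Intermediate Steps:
√(1/(-292750 + 134303) + f(-616, 5)) = √(1/(-292750 + 134303) + √((-616)² + 5²)) = √(1/(-158447) + √(379456 + 25)) = √(-1/158447 + √379481)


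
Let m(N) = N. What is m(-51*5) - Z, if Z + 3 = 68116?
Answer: -68368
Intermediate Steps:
Z = 68113 (Z = -3 + 68116 = 68113)
m(-51*5) - Z = -51*5 - 1*68113 = -255 - 68113 = -68368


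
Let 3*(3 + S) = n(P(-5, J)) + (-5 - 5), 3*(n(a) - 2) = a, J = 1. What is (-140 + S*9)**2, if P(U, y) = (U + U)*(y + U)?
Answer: 22801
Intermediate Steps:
P(U, y) = 2*U*(U + y) (P(U, y) = (2*U)*(U + y) = 2*U*(U + y))
n(a) = 2 + a/3
S = -11/9 (S = -3 + ((2 + (2*(-5)*(-5 + 1))/3) + (-5 - 5))/3 = -3 + ((2 + (2*(-5)*(-4))/3) - 10)/3 = -3 + ((2 + (1/3)*40) - 10)/3 = -3 + ((2 + 40/3) - 10)/3 = -3 + (46/3 - 10)/3 = -3 + (1/3)*(16/3) = -3 + 16/9 = -11/9 ≈ -1.2222)
(-140 + S*9)**2 = (-140 - 11/9*9)**2 = (-140 - 11)**2 = (-151)**2 = 22801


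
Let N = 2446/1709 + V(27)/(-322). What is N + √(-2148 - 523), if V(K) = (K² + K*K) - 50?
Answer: -809330/275149 + I*√2671 ≈ -2.9414 + 51.682*I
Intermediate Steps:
V(K) = -50 + 2*K² (V(K) = (K² + K²) - 50 = 2*K² - 50 = -50 + 2*K²)
N = -809330/275149 (N = 2446/1709 + (-50 + 2*27²)/(-322) = 2446*(1/1709) + (-50 + 2*729)*(-1/322) = 2446/1709 + (-50 + 1458)*(-1/322) = 2446/1709 + 1408*(-1/322) = 2446/1709 - 704/161 = -809330/275149 ≈ -2.9414)
N + √(-2148 - 523) = -809330/275149 + √(-2148 - 523) = -809330/275149 + √(-2671) = -809330/275149 + I*√2671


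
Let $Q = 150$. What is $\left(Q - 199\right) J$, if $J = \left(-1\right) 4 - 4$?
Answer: $392$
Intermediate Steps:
$J = -8$ ($J = -4 - 4 = -8$)
$\left(Q - 199\right) J = \left(150 - 199\right) \left(-8\right) = \left(-49\right) \left(-8\right) = 392$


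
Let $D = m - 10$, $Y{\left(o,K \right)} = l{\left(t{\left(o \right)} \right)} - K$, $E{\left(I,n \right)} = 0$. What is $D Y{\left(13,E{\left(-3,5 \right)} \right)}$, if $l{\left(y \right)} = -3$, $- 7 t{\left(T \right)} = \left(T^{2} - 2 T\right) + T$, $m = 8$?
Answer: $6$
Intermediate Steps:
$t{\left(T \right)} = - \frac{T^{2}}{7} + \frac{T}{7}$ ($t{\left(T \right)} = - \frac{\left(T^{2} - 2 T\right) + T}{7} = - \frac{T^{2} - T}{7} = - \frac{T^{2}}{7} + \frac{T}{7}$)
$Y{\left(o,K \right)} = -3 - K$
$D = -2$ ($D = 8 - 10 = -2$)
$D Y{\left(13,E{\left(-3,5 \right)} \right)} = - 2 \left(-3 - 0\right) = - 2 \left(-3 + 0\right) = \left(-2\right) \left(-3\right) = 6$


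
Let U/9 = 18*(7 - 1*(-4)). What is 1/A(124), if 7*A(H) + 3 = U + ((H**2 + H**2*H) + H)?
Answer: 7/1923903 ≈ 3.6384e-6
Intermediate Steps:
U = 1782 (U = 9*(18*(7 - 1*(-4))) = 9*(18*(7 + 4)) = 9*(18*11) = 9*198 = 1782)
A(H) = 1779/7 + H/7 + H**2/7 + H**3/7 (A(H) = -3/7 + (1782 + ((H**2 + H**2*H) + H))/7 = -3/7 + (1782 + ((H**2 + H**3) + H))/7 = -3/7 + (1782 + (H + H**2 + H**3))/7 = -3/7 + (1782 + H + H**2 + H**3)/7 = -3/7 + (1782/7 + H/7 + H**2/7 + H**3/7) = 1779/7 + H/7 + H**2/7 + H**3/7)
1/A(124) = 1/(1779/7 + (1/7)*124 + (1/7)*124**2 + (1/7)*124**3) = 1/(1779/7 + 124/7 + (1/7)*15376 + (1/7)*1906624) = 1/(1779/7 + 124/7 + 15376/7 + 1906624/7) = 1/(1923903/7) = 7/1923903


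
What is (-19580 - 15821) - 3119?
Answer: -38520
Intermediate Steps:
(-19580 - 15821) - 3119 = -35401 - 3119 = -38520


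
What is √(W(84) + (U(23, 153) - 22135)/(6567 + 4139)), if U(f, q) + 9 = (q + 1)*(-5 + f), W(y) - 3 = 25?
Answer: √750479894/5353 ≈ 5.1177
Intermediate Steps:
W(y) = 28 (W(y) = 3 + 25 = 28)
U(f, q) = -9 + (1 + q)*(-5 + f) (U(f, q) = -9 + (q + 1)*(-5 + f) = -9 + (1 + q)*(-5 + f))
√(W(84) + (U(23, 153) - 22135)/(6567 + 4139)) = √(28 + ((-14 + 23 - 5*153 + 23*153) - 22135)/(6567 + 4139)) = √(28 + ((-14 + 23 - 765 + 3519) - 22135)/10706) = √(28 + (2763 - 22135)*(1/10706)) = √(28 - 19372*1/10706) = √(28 - 9686/5353) = √(140198/5353) = √750479894/5353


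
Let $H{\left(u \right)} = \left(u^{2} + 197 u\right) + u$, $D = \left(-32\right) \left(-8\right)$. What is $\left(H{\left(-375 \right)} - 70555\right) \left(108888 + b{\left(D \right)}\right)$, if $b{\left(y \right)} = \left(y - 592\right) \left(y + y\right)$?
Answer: $263941920$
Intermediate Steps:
$D = 256$
$b{\left(y \right)} = 2 y \left(-592 + y\right)$ ($b{\left(y \right)} = \left(-592 + y\right) 2 y = 2 y \left(-592 + y\right)$)
$H{\left(u \right)} = u^{2} + 198 u$
$\left(H{\left(-375 \right)} - 70555\right) \left(108888 + b{\left(D \right)}\right) = \left(- 375 \left(198 - 375\right) - 70555\right) \left(108888 + 2 \cdot 256 \left(-592 + 256\right)\right) = \left(\left(-375\right) \left(-177\right) - 70555\right) \left(108888 + 2 \cdot 256 \left(-336\right)\right) = \left(66375 - 70555\right) \left(108888 - 172032\right) = \left(-4180\right) \left(-63144\right) = 263941920$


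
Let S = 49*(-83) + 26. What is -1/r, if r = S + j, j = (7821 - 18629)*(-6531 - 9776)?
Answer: -1/176242015 ≈ -5.6740e-9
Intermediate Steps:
S = -4041 (S = -4067 + 26 = -4041)
j = 176246056 (j = -10808*(-16307) = 176246056)
r = 176242015 (r = -4041 + 176246056 = 176242015)
-1/r = -1/176242015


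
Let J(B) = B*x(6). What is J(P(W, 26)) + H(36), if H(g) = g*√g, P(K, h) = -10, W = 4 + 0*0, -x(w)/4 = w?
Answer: 456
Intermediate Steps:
x(w) = -4*w
W = 4 (W = 4 + 0 = 4)
H(g) = g^(3/2)
J(B) = -24*B (J(B) = B*(-4*6) = B*(-24) = -24*B)
J(P(W, 26)) + H(36) = -24*(-10) + 36^(3/2) = 240 + 216 = 456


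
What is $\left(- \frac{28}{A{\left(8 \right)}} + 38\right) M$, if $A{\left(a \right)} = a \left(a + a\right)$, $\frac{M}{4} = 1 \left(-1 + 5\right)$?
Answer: $\frac{1209}{2} \approx 604.5$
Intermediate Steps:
$M = 16$ ($M = 4 \cdot 1 \left(-1 + 5\right) = 4 \cdot 1 \cdot 4 = 4 \cdot 4 = 16$)
$A{\left(a \right)} = 2 a^{2}$ ($A{\left(a \right)} = a 2 a = 2 a^{2}$)
$\left(- \frac{28}{A{\left(8 \right)}} + 38\right) M = \left(- \frac{28}{2 \cdot 8^{2}} + 38\right) 16 = \left(- \frac{28}{2 \cdot 64} + 38\right) 16 = \left(- \frac{28}{128} + 38\right) 16 = \left(\left(-28\right) \frac{1}{128} + 38\right) 16 = \left(- \frac{7}{32} + 38\right) 16 = \frac{1209}{32} \cdot 16 = \frac{1209}{2}$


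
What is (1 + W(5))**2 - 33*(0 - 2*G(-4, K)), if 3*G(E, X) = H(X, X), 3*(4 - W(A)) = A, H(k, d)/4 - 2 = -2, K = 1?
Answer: 100/9 ≈ 11.111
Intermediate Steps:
H(k, d) = 0 (H(k, d) = 8 + 4*(-2) = 8 - 8 = 0)
W(A) = 4 - A/3
G(E, X) = 0 (G(E, X) = (1/3)*0 = 0)
(1 + W(5))**2 - 33*(0 - 2*G(-4, K)) = (1 + (4 - 1/3*5))**2 - 33*(0 - 2*0) = (1 + (4 - 5/3))**2 - 33*(0 + 0) = (1 + 7/3)**2 - 33*0 = (10/3)**2 + 0 = 100/9 + 0 = 100/9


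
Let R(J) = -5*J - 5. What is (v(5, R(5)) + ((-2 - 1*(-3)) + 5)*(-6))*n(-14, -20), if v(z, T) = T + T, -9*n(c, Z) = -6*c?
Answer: 896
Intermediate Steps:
R(J) = -5 - 5*J
n(c, Z) = 2*c/3 (n(c, Z) = -(-2)*c/3 = 2*c/3)
v(z, T) = 2*T
(v(5, R(5)) + ((-2 - 1*(-3)) + 5)*(-6))*n(-14, -20) = (2*(-5 - 5*5) + ((-2 - 1*(-3)) + 5)*(-6))*((⅔)*(-14)) = (2*(-5 - 25) + ((-2 + 3) + 5)*(-6))*(-28/3) = (2*(-30) + (1 + 5)*(-6))*(-28/3) = (-60 + 6*(-6))*(-28/3) = (-60 - 36)*(-28/3) = -96*(-28/3) = 896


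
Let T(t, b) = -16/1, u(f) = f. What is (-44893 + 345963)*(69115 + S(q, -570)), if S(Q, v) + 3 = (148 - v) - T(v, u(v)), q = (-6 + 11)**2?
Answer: 21028535220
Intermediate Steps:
T(t, b) = -16 (T(t, b) = -16*1 = -16)
q = 25 (q = 5**2 = 25)
S(Q, v) = 161 - v (S(Q, v) = -3 + ((148 - v) - 1*(-16)) = -3 + ((148 - v) + 16) = -3 + (164 - v) = 161 - v)
(-44893 + 345963)*(69115 + S(q, -570)) = (-44893 + 345963)*(69115 + (161 - 1*(-570))) = 301070*(69115 + (161 + 570)) = 301070*(69115 + 731) = 301070*69846 = 21028535220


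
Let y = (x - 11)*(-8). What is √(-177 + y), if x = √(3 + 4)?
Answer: √(-89 - 8*√7) ≈ 10.496*I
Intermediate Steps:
x = √7 ≈ 2.6458
y = 88 - 8*√7 (y = (√7 - 11)*(-8) = (-11 + √7)*(-8) = 88 - 8*√7 ≈ 66.834)
√(-177 + y) = √(-177 + (88 - 8*√7)) = √(-89 - 8*√7)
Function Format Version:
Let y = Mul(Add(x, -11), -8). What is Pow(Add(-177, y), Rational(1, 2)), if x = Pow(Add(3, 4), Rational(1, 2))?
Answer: Pow(Add(-89, Mul(-8, Pow(7, Rational(1, 2)))), Rational(1, 2)) ≈ Mul(10.496, I)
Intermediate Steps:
x = Pow(7, Rational(1, 2)) ≈ 2.6458
y = Add(88, Mul(-8, Pow(7, Rational(1, 2)))) (y = Mul(Add(Pow(7, Rational(1, 2)), -11), -8) = Mul(Add(-11, Pow(7, Rational(1, 2))), -8) = Add(88, Mul(-8, Pow(7, Rational(1, 2)))) ≈ 66.834)
Pow(Add(-177, y), Rational(1, 2)) = Pow(Add(-177, Add(88, Mul(-8, Pow(7, Rational(1, 2))))), Rational(1, 2)) = Pow(Add(-89, Mul(-8, Pow(7, Rational(1, 2)))), Rational(1, 2))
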